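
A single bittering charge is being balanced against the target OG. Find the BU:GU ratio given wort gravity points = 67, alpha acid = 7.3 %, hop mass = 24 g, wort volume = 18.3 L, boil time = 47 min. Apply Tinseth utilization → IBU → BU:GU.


U = 1.65·0.000125^(GP/1000)·(1−e^(−0.04t))/4.15;  IBU = (α/100)·m·U·1000/V;  BU:GU = IBU/GP
U = 1.65·0.000125^(67/1000)·(1−e^(−0.04·47))/4.15 = 0.1845
IBU = (7.3/100)·24·0.1845·1000/18.3 = 17.6647
BU:GU = 17.6647/67

0.2637


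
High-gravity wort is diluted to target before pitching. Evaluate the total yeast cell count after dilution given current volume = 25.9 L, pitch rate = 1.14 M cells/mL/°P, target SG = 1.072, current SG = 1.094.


V_w = V·((SG_c−1)/(SG_t−1)−1);  °P = 259 − 259/SG_t;  cells = rate·(V+V_w)·°P
V_w = 25.9·((1.094−1)/(1.072−1)−1) = 7.9139
V_final = 25.9 + 7.9139 = 33.8139
°P = 259 − 259/1.072 = 17.3955
cells = 1.14·33.8139·17.3955

670.5597 billion cells


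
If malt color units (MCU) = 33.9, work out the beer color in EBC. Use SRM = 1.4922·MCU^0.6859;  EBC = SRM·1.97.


SRM = 1.4922·33.9^0.6859 = 16.7260
EBC = 16.7260·1.97

32.9501 EBC


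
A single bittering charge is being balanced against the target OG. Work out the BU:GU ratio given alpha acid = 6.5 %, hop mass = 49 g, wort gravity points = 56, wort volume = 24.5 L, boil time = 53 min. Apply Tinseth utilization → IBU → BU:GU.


U = 1.65·0.000125^(GP/1000)·(1−e^(−0.04t))/4.15;  IBU = (α/100)·m·U·1000/V;  BU:GU = IBU/GP
U = 1.65·0.000125^(56/1000)·(1−e^(−0.04·53))/4.15 = 0.2115
IBU = (6.5/100)·49·0.2115·1000/24.5 = 27.4962
BU:GU = 27.4962/56

0.4910


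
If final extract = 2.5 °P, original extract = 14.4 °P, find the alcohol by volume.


SG = 259/(259 − P);  ABV = (OG − FG)·131.25
OG = 259/(259 − 14.4) = 1.0589
FG = 259/(259 − 2.5) = 1.0097
ABV = (1.0589 − 1.0097)·131.25

6.4477 % ABV


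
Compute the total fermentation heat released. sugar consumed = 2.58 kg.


Q = m_sugar · 590 kJ/kg
Q = 2.58 · 590

1522.2000 kJ


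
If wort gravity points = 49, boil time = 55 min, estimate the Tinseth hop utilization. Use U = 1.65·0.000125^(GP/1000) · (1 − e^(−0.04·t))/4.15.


bigness = 1.65·0.000125^(49/1000) = 1.0623
boil_factor = (1 − e^(−0.04·55))/4.15 = 0.2143
U = 1.0623 · 0.2143

0.2276


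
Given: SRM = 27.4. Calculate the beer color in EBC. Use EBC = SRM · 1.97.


EBC = 27.4 · 1.97

53.9780 EBC


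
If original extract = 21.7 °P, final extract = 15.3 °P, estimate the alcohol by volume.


SG = 259/(259 − P);  ABV = (OG − FG)·131.25
OG = 259/(259 − 21.7) = 1.0914
FG = 259/(259 − 15.3) = 1.0628
ABV = (1.0914 − 1.0628)·131.25

3.7621 % ABV


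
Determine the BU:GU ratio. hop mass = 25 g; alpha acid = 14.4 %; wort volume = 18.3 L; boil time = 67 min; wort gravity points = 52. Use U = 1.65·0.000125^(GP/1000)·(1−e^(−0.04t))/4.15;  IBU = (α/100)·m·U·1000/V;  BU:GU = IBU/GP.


U = 1.65·0.000125^(52/1000)·(1−e^(−0.04·67))/4.15 = 0.2321
IBU = (14.4/100)·25·0.2321·1000/18.3 = 45.6541
BU:GU = 45.6541/52

0.8780


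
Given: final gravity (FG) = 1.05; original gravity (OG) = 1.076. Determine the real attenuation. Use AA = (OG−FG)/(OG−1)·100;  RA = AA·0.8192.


AA = (1.076 − 1.05)/(1.076 − 1)·100 = 34.2105
RA = 34.2105·0.8192

28.0253 %


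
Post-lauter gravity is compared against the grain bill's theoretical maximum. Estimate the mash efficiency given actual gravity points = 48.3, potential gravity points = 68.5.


efficiency = actual / potential × 100
efficiency = 48.3 / 68.5 × 100

70.5109 %


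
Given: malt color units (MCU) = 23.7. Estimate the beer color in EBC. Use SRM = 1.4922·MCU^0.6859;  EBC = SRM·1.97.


SRM = 1.4922·23.7^0.6859 = 13.0848
EBC = 13.0848·1.97

25.7770 EBC


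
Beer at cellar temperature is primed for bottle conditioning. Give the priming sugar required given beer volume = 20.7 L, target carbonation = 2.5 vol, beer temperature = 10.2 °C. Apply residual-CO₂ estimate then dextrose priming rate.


residual = 14.695·(0.01821 + 0.09011·e^(−0.04·T));  sugar = (target − residual)·4.0·V
residual = 14.695·(0.01821 + 0.09011·e^(−0.04·10.2)) = 1.1481
sugar = (2.5 − 1.1481)·4.0·20.7

111.9341 g


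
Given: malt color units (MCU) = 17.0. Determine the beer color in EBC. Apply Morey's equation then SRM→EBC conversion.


SRM = 1.4922·MCU^0.6859;  EBC = SRM·1.97
SRM = 1.4922·17.0^0.6859 = 10.4182
EBC = 10.4182·1.97

20.5238 EBC


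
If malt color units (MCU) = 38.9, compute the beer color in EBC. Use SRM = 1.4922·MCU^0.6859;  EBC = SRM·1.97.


SRM = 1.4922·38.9^0.6859 = 18.3812
EBC = 18.3812·1.97

36.2109 EBC


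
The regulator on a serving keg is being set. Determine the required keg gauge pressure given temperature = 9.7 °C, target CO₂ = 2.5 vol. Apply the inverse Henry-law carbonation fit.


psi = vols/(0.01821 + 0.09011·e^(−0.04·T)) − 14.695
psi = 2.5/(0.01821 + 0.09011·e^(−0.04·9.7)) − 14.695

16.8143 psi


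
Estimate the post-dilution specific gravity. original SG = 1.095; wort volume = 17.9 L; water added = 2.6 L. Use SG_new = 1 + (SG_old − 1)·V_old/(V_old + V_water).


pts = (1.095 − 1)·1000·17.9/(17.9 + 2.6) = 82.9512
SG_new = 1 + 82.9512/1000

1.0830


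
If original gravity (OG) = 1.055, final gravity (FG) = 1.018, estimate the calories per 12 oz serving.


ABW = (OG−FG)·131.25·0.79/FG;  °P = 259 − 259/SG (for OG→OE and FG→AE);  RE = 0.1808·OE + 0.8192·AE;  Cal = (6.9·ABW + 4·(RE−0.1))·FG·3.55
ABW = (1.055 − 1.018)·131.25·0.79/1.018 = 3.7686
OE = 259 − 259/1.055 = 13.5024 °P
AE = 259 − 259/1.018 = 4.5796 °P
RE = 0.1808·13.5024 + 0.8192·4.5796 = 6.1928 °P
Cal = (6.9·3.7686 + 4·(6.1928−0.1))·1.018·3.55

182.0488 kcal


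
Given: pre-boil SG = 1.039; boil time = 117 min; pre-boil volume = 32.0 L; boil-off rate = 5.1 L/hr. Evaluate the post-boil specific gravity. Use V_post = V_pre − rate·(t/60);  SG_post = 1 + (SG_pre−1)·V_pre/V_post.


V_post = 32.0 − 5.1·(117/60) = 22.0550
SG_post = 1 + (1.039 − 1)·32.0/22.0550

1.0566


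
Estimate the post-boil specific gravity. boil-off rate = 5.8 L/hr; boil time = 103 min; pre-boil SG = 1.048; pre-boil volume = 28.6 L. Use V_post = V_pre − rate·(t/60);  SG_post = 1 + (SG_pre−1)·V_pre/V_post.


V_post = 28.6 − 5.8·(103/60) = 18.6433
SG_post = 1 + (1.048 − 1)·28.6/18.6433

1.0736


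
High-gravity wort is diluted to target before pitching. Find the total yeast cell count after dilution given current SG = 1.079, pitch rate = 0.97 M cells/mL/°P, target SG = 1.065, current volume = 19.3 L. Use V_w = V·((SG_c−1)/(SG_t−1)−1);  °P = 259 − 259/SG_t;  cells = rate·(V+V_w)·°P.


V_w = 19.3·((1.079−1)/(1.065−1)−1) = 4.1569
V_final = 19.3 + 4.1569 = 23.4569
°P = 259 − 259/1.065 = 15.8075
cells = 0.97·23.4569·15.8075

359.6717 billion cells


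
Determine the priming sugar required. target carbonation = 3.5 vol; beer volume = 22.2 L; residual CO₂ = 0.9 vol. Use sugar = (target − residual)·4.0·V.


sugar = (3.5 − 0.9)·4.0·22.2

230.8800 g


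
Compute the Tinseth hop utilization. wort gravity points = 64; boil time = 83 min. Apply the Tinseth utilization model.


U = 1.65·0.000125^(GP/1000) · (1 − e^(−0.04·t))/4.15
bigness = 1.65·0.000125^(64/1000) = 0.9283
boil_factor = (1 − e^(−0.04·83))/4.15 = 0.2323
U = 0.9283 · 0.2323

0.2156


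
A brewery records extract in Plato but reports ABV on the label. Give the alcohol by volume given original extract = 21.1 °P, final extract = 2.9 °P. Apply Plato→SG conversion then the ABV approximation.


SG = 259/(259 − P);  ABV = (OG − FG)·131.25
OG = 259/(259 − 21.1) = 1.0887
FG = 259/(259 − 2.9) = 1.0113
ABV = (1.0887 − 1.0113)·131.25

10.1547 % ABV


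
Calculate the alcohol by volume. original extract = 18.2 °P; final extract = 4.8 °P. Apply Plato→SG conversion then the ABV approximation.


SG = 259/(259 − P);  ABV = (OG − FG)·131.25
OG = 259/(259 − 18.2) = 1.0756
FG = 259/(259 − 4.8) = 1.0189
ABV = (1.0756 − 1.0189)·131.25

7.4417 % ABV


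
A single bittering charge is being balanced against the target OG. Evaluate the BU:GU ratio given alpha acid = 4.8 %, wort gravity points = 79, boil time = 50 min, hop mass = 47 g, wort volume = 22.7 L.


U = 1.65·0.000125^(GP/1000)·(1−e^(−0.04t))/4.15;  IBU = (α/100)·m·U·1000/V;  BU:GU = IBU/GP
U = 1.65·0.000125^(79/1000)·(1−e^(−0.04·50))/4.15 = 0.1690
IBU = (4.8/100)·47·0.1690·1000/22.7 = 16.7978
BU:GU = 16.7978/79

0.2126


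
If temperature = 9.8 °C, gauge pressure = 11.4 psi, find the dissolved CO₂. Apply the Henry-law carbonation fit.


vols = (P + 14.695)·(0.01821 + 0.09011·e^(−0.04·T))
vols = (11.4 + 14.695)·(0.01821 + 0.09011·e^(−0.04·9.8))

2.0641 volumes


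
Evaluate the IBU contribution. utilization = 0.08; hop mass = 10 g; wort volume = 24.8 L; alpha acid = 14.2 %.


IBU = (α/100)·mass·U·1000 / V
IBU = (14.2/100)·10·0.08·1000 / 24.8

4.5806 IBU


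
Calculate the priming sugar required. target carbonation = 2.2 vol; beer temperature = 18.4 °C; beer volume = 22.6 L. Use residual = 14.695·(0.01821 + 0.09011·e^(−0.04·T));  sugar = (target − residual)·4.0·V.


residual = 14.695·(0.01821 + 0.09011·e^(−0.04·18.4)) = 0.9019
sugar = (2.2 − 0.9019)·4.0·22.6

117.3477 g


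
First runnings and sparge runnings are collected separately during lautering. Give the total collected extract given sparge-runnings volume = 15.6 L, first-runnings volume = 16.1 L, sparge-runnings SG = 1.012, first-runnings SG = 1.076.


total = Σ (SG_i − 1)·1000·V_i
first = (1.076 − 1)·1000·16.1 = 1223.6000
sparge = (1.012 − 1)·1000·15.6 = 187.2000
total = 1223.6000 + 187.2000

1410.8000 gravity·L


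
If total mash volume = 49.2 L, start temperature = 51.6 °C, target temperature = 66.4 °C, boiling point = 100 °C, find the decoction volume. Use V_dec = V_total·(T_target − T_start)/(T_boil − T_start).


V_dec = 49.2·(66.4 − 51.6)/(100 − 51.6)

15.0446 L


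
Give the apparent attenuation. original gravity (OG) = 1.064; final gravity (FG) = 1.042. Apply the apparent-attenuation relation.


AA = (OG − FG)/(OG − 1) · 100
AA = (1.064 − 1.042)/(1.064 − 1) · 100

34.3750 %


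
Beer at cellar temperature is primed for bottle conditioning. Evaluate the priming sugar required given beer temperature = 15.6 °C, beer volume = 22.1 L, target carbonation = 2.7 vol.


residual = 14.695·(0.01821 + 0.09011·e^(−0.04·T));  sugar = (target − residual)·4.0·V
residual = 14.695·(0.01821 + 0.09011·e^(−0.04·15.6)) = 0.9771
sugar = (2.7 − 0.9771)·4.0·22.1

152.3061 g


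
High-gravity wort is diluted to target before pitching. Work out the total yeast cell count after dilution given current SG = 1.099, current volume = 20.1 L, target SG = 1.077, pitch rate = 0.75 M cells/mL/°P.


V_w = V·((SG_c−1)/(SG_t−1)−1);  °P = 259 − 259/SG_t;  cells = rate·(V+V_w)·°P
V_w = 20.1·((1.099−1)/(1.077−1)−1) = 5.7429
V_final = 20.1 + 5.7429 = 25.8429
°P = 259 − 259/1.077 = 18.5172
cells = 0.75·25.8429·18.5172

358.9026 billion cells


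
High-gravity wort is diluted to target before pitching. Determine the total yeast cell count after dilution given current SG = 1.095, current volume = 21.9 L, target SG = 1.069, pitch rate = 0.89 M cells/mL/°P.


V_w = V·((SG_c−1)/(SG_t−1)−1);  °P = 259 − 259/SG_t;  cells = rate·(V+V_w)·°P
V_w = 21.9·((1.095−1)/(1.069−1)−1) = 8.2522
V_final = 21.9 + 8.2522 = 30.1522
°P = 259 − 259/1.069 = 16.7175
cells = 0.89·30.1522·16.7175

448.6212 billion cells


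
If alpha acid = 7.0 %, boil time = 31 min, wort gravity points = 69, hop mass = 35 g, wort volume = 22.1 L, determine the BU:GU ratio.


U = 1.65·0.000125^(GP/1000)·(1−e^(−0.04t))/4.15;  IBU = (α/100)·m·U·1000/V;  BU:GU = IBU/GP
U = 1.65·0.000125^(69/1000)·(1−e^(−0.04·31))/4.15 = 0.1520
IBU = (7.0/100)·35·0.1520·1000/22.1 = 16.8473
BU:GU = 16.8473/69

0.2442


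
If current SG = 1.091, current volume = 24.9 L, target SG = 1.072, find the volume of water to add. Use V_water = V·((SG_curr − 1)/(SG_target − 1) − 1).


V_water = 24.9·((1.091 − 1)/(1.072 − 1) − 1)

6.5708 L


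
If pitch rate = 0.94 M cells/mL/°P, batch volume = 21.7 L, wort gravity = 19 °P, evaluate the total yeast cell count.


cells (billions) = rate · V_L · °P
cells = 0.94 · 21.7 · 19

387.5620 billion cells


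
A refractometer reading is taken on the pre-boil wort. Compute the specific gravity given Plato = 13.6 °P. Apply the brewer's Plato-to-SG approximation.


SG = 259/(259 − P)
SG = 259/(259 − 13.6)

1.0554


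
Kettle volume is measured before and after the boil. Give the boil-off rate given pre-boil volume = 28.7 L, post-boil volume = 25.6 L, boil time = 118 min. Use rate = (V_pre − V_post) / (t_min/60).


rate = (28.7 − 25.6) / (118/60)

1.5763 L/hr


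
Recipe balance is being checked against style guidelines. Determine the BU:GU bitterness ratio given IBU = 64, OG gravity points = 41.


BU:GU = IBU / OG_points
BU:GU = 64 / 41

1.5610


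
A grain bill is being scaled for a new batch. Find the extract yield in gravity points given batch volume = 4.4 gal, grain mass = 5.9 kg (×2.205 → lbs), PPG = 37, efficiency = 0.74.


points = lbs × PPG × eff / vol
lbs = 5.9 × 2.205 = 13.0095
points = 13.0095 × 37 × 0.74 / 4.4

80.9546 points


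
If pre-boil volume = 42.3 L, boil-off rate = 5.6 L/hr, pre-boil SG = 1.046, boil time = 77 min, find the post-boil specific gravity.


V_post = V_pre − rate·(t/60);  SG_post = 1 + (SG_pre−1)·V_pre/V_post
V_post = 42.3 − 5.6·(77/60) = 35.1133
SG_post = 1 + (1.046 − 1)·42.3/35.1133

1.0554


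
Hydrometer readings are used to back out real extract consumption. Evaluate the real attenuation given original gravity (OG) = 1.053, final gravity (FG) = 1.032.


AA = (OG−FG)/(OG−1)·100;  RA = AA·0.8192
AA = (1.053 − 1.032)/(1.053 − 1)·100 = 39.6226
RA = 39.6226·0.8192

32.4589 %


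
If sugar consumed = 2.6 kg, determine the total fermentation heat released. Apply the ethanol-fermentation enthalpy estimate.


Q = m_sugar · 590 kJ/kg
Q = 2.6 · 590

1534.0000 kJ


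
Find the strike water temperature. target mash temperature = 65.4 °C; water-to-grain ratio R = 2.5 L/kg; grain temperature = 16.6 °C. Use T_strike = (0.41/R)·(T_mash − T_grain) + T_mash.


T_strike = (0.41/2.5)·(65.4 − 16.6) + 65.4

73.4032 °C


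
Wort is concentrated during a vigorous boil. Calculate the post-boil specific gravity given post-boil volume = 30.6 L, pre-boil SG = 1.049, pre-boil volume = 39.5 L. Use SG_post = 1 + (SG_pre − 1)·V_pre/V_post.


pts_pre = (1.049 − 1)·1000 = 49.0000
pts_post = 49.0000·39.5/30.6 = 63.2516
SG_post = 1 + 63.2516/1000

1.0633


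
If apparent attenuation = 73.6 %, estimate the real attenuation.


RA = AA · 0.8192
RA = 73.6 · 0.8192

60.2931 %


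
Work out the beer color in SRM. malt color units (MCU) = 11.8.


SRM = 1.4922 · MCU^0.6859
SRM = 1.4922 · 11.8^0.6859

8.1102 SRM


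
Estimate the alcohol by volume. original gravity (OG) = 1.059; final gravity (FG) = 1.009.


ABV = (OG − FG) · 131.25
ABV = (1.059 − 1.009) · 131.25

6.5625 % ABV


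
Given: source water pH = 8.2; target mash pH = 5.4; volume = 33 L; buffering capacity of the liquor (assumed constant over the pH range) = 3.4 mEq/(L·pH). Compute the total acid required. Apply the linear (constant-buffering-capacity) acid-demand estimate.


acid = buffering capacity · (pH_source − pH_target) · V
acid = 3.4 · (8.2 − 5.4) · 33

314.1600 mEq


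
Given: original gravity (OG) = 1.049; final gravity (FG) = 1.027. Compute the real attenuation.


AA = (OG−FG)/(OG−1)·100;  RA = AA·0.8192
AA = (1.049 − 1.027)/(1.049 − 1)·100 = 44.8980
RA = 44.8980·0.8192

36.7804 %


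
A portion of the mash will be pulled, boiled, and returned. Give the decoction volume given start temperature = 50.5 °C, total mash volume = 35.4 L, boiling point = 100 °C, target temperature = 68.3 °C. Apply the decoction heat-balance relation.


V_dec = V_total·(T_target − T_start)/(T_boil − T_start)
V_dec = 35.4·(68.3 − 50.5)/(100 − 50.5)

12.7297 L


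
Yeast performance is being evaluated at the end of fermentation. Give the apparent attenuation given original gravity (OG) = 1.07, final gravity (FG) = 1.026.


AA = (OG − FG)/(OG − 1) · 100
AA = (1.07 − 1.026)/(1.07 − 1) · 100

62.8571 %


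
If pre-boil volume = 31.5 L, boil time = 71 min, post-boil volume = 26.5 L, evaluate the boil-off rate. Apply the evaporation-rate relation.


rate = (V_pre − V_post) / (t_min/60)
rate = (31.5 − 26.5) / (71/60)

4.2254 L/hr


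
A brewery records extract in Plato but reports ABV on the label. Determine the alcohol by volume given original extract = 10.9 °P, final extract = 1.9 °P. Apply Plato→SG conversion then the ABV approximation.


SG = 259/(259 − P);  ABV = (OG − FG)·131.25
OG = 259/(259 − 10.9) = 1.0439
FG = 259/(259 − 1.9) = 1.0074
ABV = (1.0439 − 1.0074)·131.25

4.7964 % ABV


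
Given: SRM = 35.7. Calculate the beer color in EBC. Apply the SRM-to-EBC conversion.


EBC = SRM · 1.97
EBC = 35.7 · 1.97

70.3290 EBC


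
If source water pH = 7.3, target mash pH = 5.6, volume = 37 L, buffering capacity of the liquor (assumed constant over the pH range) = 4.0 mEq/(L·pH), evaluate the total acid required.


acid = buffering capacity · (pH_source − pH_target) · V
acid = 4.0 · (7.3 − 5.6) · 37

251.6000 mEq


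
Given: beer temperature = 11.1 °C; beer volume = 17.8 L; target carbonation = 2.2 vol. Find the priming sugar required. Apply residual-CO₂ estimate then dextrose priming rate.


residual = 14.695·(0.01821 + 0.09011·e^(−0.04·T));  sugar = (target − residual)·4.0·V
residual = 14.695·(0.01821 + 0.09011·e^(−0.04·11.1)) = 1.1170
sugar = (2.2 − 1.1170)·4.0·17.8

77.1094 g


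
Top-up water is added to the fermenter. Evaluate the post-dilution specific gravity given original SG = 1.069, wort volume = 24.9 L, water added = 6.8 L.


SG_new = 1 + (SG_old − 1)·V_old/(V_old + V_water)
pts = (1.069 − 1)·1000·24.9/(24.9 + 6.8) = 54.1987
SG_new = 1 + 54.1987/1000

1.0542


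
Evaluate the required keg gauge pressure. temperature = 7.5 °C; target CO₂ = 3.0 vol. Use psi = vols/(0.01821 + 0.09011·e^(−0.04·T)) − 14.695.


psi = 3.0/(0.01821 + 0.09011·e^(−0.04·7.5)) − 14.695

20.6136 psi


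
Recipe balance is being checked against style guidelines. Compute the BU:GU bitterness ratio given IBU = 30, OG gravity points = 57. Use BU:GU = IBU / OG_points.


BU:GU = 30 / 57

0.5263


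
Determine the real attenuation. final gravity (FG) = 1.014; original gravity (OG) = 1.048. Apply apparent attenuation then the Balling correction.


AA = (OG−FG)/(OG−1)·100;  RA = AA·0.8192
AA = (1.048 − 1.014)/(1.048 − 1)·100 = 70.8333
RA = 70.8333·0.8192

58.0267 %


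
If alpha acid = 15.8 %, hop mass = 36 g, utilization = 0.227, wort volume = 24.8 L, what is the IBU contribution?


IBU = (α/100)·mass·U·1000 / V
IBU = (15.8/100)·36·0.227·1000 / 24.8

52.0635 IBU


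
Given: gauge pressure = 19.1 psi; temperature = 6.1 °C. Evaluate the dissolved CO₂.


vols = (P + 14.695)·(0.01821 + 0.09011·e^(−0.04·T))
vols = (19.1 + 14.695)·(0.01821 + 0.09011·e^(−0.04·6.1))

3.0013 volumes


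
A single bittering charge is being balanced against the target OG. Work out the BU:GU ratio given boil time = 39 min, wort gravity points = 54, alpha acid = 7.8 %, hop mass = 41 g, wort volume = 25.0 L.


U = 1.65·0.000125^(GP/1000)·(1−e^(−0.04t))/4.15;  IBU = (α/100)·m·U·1000/V;  BU:GU = IBU/GP
U = 1.65·0.000125^(54/1000)·(1−e^(−0.04·39))/4.15 = 0.1933
IBU = (7.8/100)·41·0.1933·1000/25.0 = 24.7263
BU:GU = 24.7263/54

0.4579


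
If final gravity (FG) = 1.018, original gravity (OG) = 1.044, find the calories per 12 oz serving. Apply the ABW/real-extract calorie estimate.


ABW = (OG−FG)·131.25·0.79/FG;  °P = 259 − 259/SG (for OG→OE and FG→AE);  RE = 0.1808·OE + 0.8192·AE;  Cal = (6.9·ABW + 4·(RE−0.1))·FG·3.55
ABW = (1.044 − 1.018)·131.25·0.79/1.018 = 2.6482
OE = 259 − 259/1.044 = 10.9157 °P
AE = 259 − 259/1.018 = 4.5796 °P
RE = 0.1808·10.9157 + 0.8192·4.5796 = 5.7251 °P
Cal = (6.9·2.6482 + 4·(5.7251−0.1))·1.018·3.55

147.3503 kcal


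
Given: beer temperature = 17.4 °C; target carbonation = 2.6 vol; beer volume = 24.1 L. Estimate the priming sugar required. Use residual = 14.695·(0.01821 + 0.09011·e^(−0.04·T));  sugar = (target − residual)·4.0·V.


residual = 14.695·(0.01821 + 0.09011·e^(−0.04·17.4)) = 0.9278
sugar = (2.6 − 0.9278)·4.0·24.1

161.2007 g


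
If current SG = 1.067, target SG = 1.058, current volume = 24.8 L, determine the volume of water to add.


V_water = V·((SG_curr − 1)/(SG_target − 1) − 1)
V_water = 24.8·((1.067 − 1)/(1.058 − 1) − 1)

3.8483 L


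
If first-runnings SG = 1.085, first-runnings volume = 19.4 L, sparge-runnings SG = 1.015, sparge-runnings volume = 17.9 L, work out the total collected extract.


total = Σ (SG_i − 1)·1000·V_i
first = (1.085 − 1)·1000·19.4 = 1649.0000
sparge = (1.015 − 1)·1000·17.9 = 268.5000
total = 1649.0000 + 268.5000

1917.5000 gravity·L


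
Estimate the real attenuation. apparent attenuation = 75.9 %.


RA = AA · 0.8192
RA = 75.9 · 0.8192

62.1773 %


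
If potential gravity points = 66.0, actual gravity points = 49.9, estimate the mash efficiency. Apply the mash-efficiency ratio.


efficiency = actual / potential × 100
efficiency = 49.9 / 66.0 × 100

75.6061 %


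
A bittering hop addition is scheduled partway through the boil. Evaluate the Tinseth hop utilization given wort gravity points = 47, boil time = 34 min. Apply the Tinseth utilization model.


U = 1.65·0.000125^(GP/1000) · (1 − e^(−0.04·t))/4.15
bigness = 1.65·0.000125^(47/1000) = 1.0815
boil_factor = (1 − e^(−0.04·34))/4.15 = 0.1791
U = 1.0815 · 0.1791

0.1937


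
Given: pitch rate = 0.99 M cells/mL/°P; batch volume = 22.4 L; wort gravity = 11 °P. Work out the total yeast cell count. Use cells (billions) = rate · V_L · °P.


cells = 0.99 · 22.4 · 11

243.9360 billion cells


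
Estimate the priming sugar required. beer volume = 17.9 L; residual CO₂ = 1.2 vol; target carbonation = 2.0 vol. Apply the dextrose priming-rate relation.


sugar = (target − residual)·4.0·V
sugar = (2.0 − 1.2)·4.0·17.9

57.2800 g


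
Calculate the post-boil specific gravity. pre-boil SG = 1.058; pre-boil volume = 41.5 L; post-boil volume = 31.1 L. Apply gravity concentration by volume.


SG_post = 1 + (SG_pre − 1)·V_pre/V_post
pts_pre = (1.058 − 1)·1000 = 58.0000
pts_post = 58.0000·41.5/31.1 = 77.3955
SG_post = 1 + 77.3955/1000

1.0774


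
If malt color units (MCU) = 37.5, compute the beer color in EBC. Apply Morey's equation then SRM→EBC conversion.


SRM = 1.4922·MCU^0.6859;  EBC = SRM·1.97
SRM = 1.4922·37.5^0.6859 = 17.9248
EBC = 17.9248·1.97

35.3119 EBC


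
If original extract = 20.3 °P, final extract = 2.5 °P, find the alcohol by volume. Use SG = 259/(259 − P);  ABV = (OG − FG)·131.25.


OG = 259/(259 − 20.3) = 1.0850
FG = 259/(259 − 2.5) = 1.0097
ABV = (1.0850 − 1.0097)·131.25

9.8828 % ABV


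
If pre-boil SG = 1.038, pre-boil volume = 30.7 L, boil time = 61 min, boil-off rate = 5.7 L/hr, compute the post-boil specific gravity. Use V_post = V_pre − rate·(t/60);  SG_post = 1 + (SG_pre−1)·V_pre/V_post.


V_post = 30.7 − 5.7·(61/60) = 24.9050
SG_post = 1 + (1.038 − 1)·30.7/24.9050

1.0468


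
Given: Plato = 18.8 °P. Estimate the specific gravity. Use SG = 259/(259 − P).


SG = 259/(259 − 18.8)

1.0783


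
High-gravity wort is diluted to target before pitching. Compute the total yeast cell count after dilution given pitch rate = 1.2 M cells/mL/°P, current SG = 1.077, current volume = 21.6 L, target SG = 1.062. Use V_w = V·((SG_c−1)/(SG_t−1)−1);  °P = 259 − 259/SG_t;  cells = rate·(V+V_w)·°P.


V_w = 21.6·((1.077−1)/(1.062−1)−1) = 5.2258
V_final = 21.6 + 5.2258 = 26.8258
°P = 259 − 259/1.062 = 15.1205
cells = 1.2·26.8258·15.1205

486.7444 billion cells


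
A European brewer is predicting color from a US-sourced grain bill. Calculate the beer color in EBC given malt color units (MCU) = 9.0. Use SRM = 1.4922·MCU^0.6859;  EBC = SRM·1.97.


SRM = 1.4922·9.0^0.6859 = 6.7351
EBC = 6.7351·1.97

13.2681 EBC


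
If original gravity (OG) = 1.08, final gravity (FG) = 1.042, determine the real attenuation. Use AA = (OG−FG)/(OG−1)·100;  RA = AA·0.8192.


AA = (1.08 − 1.042)/(1.08 − 1)·100 = 47.5000
RA = 47.5000·0.8192

38.9120 %


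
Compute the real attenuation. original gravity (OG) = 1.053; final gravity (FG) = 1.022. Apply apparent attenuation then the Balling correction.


AA = (OG−FG)/(OG−1)·100;  RA = AA·0.8192
AA = (1.053 − 1.022)/(1.053 − 1)·100 = 58.4906
RA = 58.4906·0.8192

47.9155 %


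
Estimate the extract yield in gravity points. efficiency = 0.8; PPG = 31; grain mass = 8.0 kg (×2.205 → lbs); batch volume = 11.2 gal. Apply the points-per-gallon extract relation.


points = lbs × PPG × eff / vol
lbs = 8.0 × 2.205 = 17.6400
points = 17.6400 × 31 × 0.8 / 11.2

39.0600 points


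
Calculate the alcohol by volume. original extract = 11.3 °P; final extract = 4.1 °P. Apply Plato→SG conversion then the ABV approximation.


SG = 259/(259 − P);  ABV = (OG − FG)·131.25
OG = 259/(259 − 11.3) = 1.0456
FG = 259/(259 − 4.1) = 1.0161
ABV = (1.0456 − 1.0161)·131.25

3.8765 % ABV


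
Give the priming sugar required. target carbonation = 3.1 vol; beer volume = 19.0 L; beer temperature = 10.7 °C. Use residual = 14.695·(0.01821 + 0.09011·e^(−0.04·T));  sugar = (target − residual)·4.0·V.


residual = 14.695·(0.01821 + 0.09011·e^(−0.04·10.7)) = 1.1307
sugar = (3.1 − 1.1307)·4.0·19.0

149.6666 g


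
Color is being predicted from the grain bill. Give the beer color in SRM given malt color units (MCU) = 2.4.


SRM = 1.4922 · MCU^0.6859
SRM = 1.4922 · 2.4^0.6859

2.7203 SRM


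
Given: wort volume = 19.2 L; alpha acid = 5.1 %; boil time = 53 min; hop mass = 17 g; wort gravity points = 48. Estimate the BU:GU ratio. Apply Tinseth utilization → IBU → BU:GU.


U = 1.65·0.000125^(GP/1000)·(1−e^(−0.04t))/4.15;  IBU = (α/100)·m·U·1000/V;  BU:GU = IBU/GP
U = 1.65·0.000125^(48/1000)·(1−e^(−0.04·53))/4.15 = 0.2273
IBU = (5.1/100)·17·0.2273·1000/19.2 = 10.2630
BU:GU = 10.2630/48

0.2138


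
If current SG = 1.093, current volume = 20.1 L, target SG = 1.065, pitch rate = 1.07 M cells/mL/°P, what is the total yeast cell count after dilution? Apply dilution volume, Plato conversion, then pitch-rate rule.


V_w = V·((SG_c−1)/(SG_t−1)−1);  °P = 259 − 259/SG_t;  cells = rate·(V+V_w)·°P
V_w = 20.1·((1.093−1)/(1.065−1)−1) = 8.6585
V_final = 20.1 + 8.6585 = 28.7585
°P = 259 − 259/1.065 = 15.8075
cells = 1.07·28.7585·15.8075

486.4217 billion cells


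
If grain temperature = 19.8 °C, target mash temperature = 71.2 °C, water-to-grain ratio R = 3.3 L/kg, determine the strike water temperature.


T_strike = (0.41/R)·(T_mash − T_grain) + T_mash
T_strike = (0.41/3.3)·(71.2 − 19.8) + 71.2

77.5861 °C


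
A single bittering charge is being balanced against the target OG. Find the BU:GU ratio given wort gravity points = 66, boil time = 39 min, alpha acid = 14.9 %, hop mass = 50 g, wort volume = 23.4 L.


U = 1.65·0.000125^(GP/1000)·(1−e^(−0.04t))/4.15;  IBU = (α/100)·m·U·1000/V;  BU:GU = IBU/GP
U = 1.65·0.000125^(66/1000)·(1−e^(−0.04·39))/4.15 = 0.1735
IBU = (14.9/100)·50·0.1735·1000/23.4 = 55.2490
BU:GU = 55.2490/66

0.8371


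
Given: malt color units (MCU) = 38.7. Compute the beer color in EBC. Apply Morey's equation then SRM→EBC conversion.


SRM = 1.4922·MCU^0.6859;  EBC = SRM·1.97
SRM = 1.4922·38.7^0.6859 = 18.3163
EBC = 18.3163·1.97

36.0831 EBC


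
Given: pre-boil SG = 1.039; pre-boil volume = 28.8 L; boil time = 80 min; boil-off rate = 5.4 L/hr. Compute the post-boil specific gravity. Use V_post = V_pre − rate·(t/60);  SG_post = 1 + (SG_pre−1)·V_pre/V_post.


V_post = 28.8 − 5.4·(80/60) = 21.6000
SG_post = 1 + (1.039 − 1)·28.8/21.6000

1.0520


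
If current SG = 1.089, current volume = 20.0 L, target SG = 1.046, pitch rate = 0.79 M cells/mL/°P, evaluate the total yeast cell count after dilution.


V_w = V·((SG_c−1)/(SG_t−1)−1);  °P = 259 − 259/SG_t;  cells = rate·(V+V_w)·°P
V_w = 20.0·((1.089−1)/(1.046−1)−1) = 18.6957
V_final = 20.0 + 18.6957 = 38.6957
°P = 259 − 259/1.046 = 11.3901
cells = 0.79·38.6957·11.3901

348.1891 billion cells


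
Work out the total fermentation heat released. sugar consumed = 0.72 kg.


Q = m_sugar · 590 kJ/kg
Q = 0.72 · 590

424.8000 kJ


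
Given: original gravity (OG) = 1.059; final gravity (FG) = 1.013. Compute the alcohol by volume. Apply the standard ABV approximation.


ABV = (OG − FG) · 131.25
ABV = (1.059 − 1.013) · 131.25

6.0375 % ABV


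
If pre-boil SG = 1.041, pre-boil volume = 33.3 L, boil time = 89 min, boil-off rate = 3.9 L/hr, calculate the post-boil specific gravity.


V_post = V_pre − rate·(t/60);  SG_post = 1 + (SG_pre−1)·V_pre/V_post
V_post = 33.3 − 3.9·(89/60) = 27.5150
SG_post = 1 + (1.041 − 1)·33.3/27.5150

1.0496


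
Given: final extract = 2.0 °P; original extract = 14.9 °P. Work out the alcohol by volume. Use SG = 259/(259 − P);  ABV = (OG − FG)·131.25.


OG = 259/(259 − 14.9) = 1.0610
FG = 259/(259 − 2.0) = 1.0078
ABV = (1.0610 − 1.0078)·131.25

6.9902 % ABV


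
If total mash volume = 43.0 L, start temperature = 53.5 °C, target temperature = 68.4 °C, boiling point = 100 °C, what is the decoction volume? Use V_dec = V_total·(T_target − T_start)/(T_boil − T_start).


V_dec = 43.0·(68.4 − 53.5)/(100 − 53.5)

13.7785 L


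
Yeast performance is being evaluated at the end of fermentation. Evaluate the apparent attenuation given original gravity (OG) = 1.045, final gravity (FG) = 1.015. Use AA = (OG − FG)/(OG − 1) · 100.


AA = (1.045 − 1.015)/(1.045 − 1) · 100

66.6667 %


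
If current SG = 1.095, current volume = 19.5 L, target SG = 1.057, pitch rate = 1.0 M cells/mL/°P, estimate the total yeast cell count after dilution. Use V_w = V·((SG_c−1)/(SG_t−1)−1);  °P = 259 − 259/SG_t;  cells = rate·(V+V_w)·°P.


V_w = 19.5·((1.095−1)/(1.057−1)−1) = 13.0000
V_final = 19.5 + 13.0000 = 32.5000
°P = 259 − 259/1.057 = 13.9669
cells = 1.0·32.5000·13.9669

453.9238 billion cells


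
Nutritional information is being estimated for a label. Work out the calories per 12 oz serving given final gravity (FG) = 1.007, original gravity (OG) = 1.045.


ABW = (OG−FG)·131.25·0.79/FG;  °P = 259 − 259/SG (for OG→OE and FG→AE);  RE = 0.1808·OE + 0.8192·AE;  Cal = (6.9·ABW + 4·(RE−0.1))·FG·3.55
ABW = (1.045 − 1.007)·131.25·0.79/1.007 = 3.9127
OE = 259 − 259/1.045 = 11.1531 °P
AE = 259 − 259/1.007 = 1.8004 °P
RE = 0.1808·11.1531 + 0.8192·1.8004 = 3.4914 °P
Cal = (6.9·3.9127 + 4·(3.4914−0.1))·1.007·3.55

145.0079 kcal


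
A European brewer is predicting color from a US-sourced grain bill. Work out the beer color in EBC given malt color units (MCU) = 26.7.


SRM = 1.4922·MCU^0.6859;  EBC = SRM·1.97
SRM = 1.4922·26.7^0.6859 = 14.1994
EBC = 14.1994·1.97

27.9729 EBC


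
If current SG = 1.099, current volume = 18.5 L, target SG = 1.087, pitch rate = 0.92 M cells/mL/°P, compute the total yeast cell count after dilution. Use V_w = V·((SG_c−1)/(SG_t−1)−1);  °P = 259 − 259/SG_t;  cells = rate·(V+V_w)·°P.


V_w = 18.5·((1.099−1)/(1.087−1)−1) = 2.5517
V_final = 18.5 + 2.5517 = 21.0517
°P = 259 − 259/1.087 = 20.7295
cells = 0.92·21.0517·20.7295

401.4810 billion cells


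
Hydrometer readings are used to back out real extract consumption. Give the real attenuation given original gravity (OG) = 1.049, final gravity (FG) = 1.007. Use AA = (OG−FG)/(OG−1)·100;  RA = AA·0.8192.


AA = (1.049 − 1.007)/(1.049 − 1)·100 = 85.7143
RA = 85.7143·0.8192

70.2171 %


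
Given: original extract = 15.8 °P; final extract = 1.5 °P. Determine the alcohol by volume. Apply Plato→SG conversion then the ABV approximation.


SG = 259/(259 − P);  ABV = (OG − FG)·131.25
OG = 259/(259 − 15.8) = 1.0650
FG = 259/(259 − 1.5) = 1.0058
ABV = (1.0650 − 1.0058)·131.25

7.7624 % ABV


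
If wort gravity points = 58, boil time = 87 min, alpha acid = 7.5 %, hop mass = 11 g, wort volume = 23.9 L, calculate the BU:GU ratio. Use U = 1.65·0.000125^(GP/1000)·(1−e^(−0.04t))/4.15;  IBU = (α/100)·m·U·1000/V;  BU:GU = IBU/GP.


U = 1.65·0.000125^(58/1000)·(1−e^(−0.04·87))/4.15 = 0.2288
IBU = (7.5/100)·11·0.2288·1000/23.9 = 7.8981
BU:GU = 7.8981/58

0.1362


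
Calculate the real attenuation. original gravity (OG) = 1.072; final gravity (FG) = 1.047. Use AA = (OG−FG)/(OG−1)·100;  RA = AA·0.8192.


AA = (1.072 − 1.047)/(1.072 − 1)·100 = 34.7222
RA = 34.7222·0.8192

28.4444 %


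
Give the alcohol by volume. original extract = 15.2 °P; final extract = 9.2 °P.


SG = 259/(259 − P);  ABV = (OG − FG)·131.25
OG = 259/(259 − 15.2) = 1.0623
FG = 259/(259 − 9.2) = 1.0368
ABV = (1.0623 − 1.0368)·131.25

3.3491 % ABV


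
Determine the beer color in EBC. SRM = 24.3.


EBC = SRM · 1.97
EBC = 24.3 · 1.97

47.8710 EBC


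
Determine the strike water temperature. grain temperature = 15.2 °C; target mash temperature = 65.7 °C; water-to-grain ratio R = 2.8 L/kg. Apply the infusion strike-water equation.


T_strike = (0.41/R)·(T_mash − T_grain) + T_mash
T_strike = (0.41/2.8)·(65.7 − 15.2) + 65.7

73.0946 °C


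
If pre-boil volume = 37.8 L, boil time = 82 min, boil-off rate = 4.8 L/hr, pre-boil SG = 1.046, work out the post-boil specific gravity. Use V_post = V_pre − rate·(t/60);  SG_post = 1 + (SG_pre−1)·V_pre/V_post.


V_post = 37.8 − 4.8·(82/60) = 31.2400
SG_post = 1 + (1.046 − 1)·37.8/31.2400

1.0557


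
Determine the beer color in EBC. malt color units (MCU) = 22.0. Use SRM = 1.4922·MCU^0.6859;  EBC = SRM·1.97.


SRM = 1.4922·22.0^0.6859 = 12.4335
EBC = 12.4335·1.97

24.4941 EBC


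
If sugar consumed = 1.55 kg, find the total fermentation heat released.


Q = m_sugar · 590 kJ/kg
Q = 1.55 · 590

914.5000 kJ


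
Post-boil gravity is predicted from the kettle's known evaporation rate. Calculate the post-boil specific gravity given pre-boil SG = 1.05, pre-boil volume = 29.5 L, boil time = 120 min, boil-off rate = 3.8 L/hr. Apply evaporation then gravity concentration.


V_post = V_pre − rate·(t/60);  SG_post = 1 + (SG_pre−1)·V_pre/V_post
V_post = 29.5 − 3.8·(120/60) = 21.9000
SG_post = 1 + (1.05 − 1)·29.5/21.9000

1.0674


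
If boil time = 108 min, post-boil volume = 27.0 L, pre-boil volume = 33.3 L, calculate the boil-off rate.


rate = (V_pre − V_post) / (t_min/60)
rate = (33.3 − 27.0) / (108/60)

3.5000 L/hr


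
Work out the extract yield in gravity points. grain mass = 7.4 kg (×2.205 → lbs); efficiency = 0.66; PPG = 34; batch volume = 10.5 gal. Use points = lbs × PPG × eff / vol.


lbs = 7.4 × 2.205 = 16.3170
points = 16.3170 × 34 × 0.66 / 10.5

34.8718 points


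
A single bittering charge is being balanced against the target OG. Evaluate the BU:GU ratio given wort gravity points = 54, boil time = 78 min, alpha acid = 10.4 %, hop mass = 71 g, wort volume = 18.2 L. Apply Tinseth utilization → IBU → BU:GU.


U = 1.65·0.000125^(GP/1000)·(1−e^(−0.04t))/4.15;  IBU = (α/100)·m·U·1000/V;  BU:GU = IBU/GP
U = 1.65·0.000125^(54/1000)·(1−e^(−0.04·78))/4.15 = 0.2339
IBU = (10.4/100)·71·0.2339·1000/18.2 = 94.9021
BU:GU = 94.9021/54

1.7574


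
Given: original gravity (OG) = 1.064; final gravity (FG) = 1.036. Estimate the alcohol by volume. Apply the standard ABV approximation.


ABV = (OG − FG) · 131.25
ABV = (1.064 − 1.036) · 131.25

3.6750 % ABV


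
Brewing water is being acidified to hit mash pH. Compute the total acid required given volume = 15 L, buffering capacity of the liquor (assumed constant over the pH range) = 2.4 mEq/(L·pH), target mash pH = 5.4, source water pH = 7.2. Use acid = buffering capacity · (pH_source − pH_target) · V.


acid = 2.4 · (7.2 − 5.4) · 15

64.8000 mEq


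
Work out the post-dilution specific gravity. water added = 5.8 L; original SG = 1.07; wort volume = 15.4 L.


SG_new = 1 + (SG_old − 1)·V_old/(V_old + V_water)
pts = (1.07 − 1)·1000·15.4/(15.4 + 5.8) = 50.8491
SG_new = 1 + 50.8491/1000

1.0508


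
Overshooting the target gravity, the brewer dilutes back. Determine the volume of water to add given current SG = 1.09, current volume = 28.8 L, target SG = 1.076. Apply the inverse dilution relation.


V_water = V·((SG_curr − 1)/(SG_target − 1) − 1)
V_water = 28.8·((1.09 − 1)/(1.076 − 1) − 1)

5.3053 L


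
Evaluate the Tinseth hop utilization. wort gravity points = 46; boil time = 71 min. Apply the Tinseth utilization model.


U = 1.65·0.000125^(GP/1000) · (1 − e^(−0.04·t))/4.15
bigness = 1.65·0.000125^(46/1000) = 1.0913
boil_factor = (1 − e^(−0.04·71))/4.15 = 0.2269
U = 1.0913 · 0.2269

0.2476


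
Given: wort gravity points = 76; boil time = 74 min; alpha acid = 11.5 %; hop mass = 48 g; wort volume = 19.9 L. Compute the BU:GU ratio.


U = 1.65·0.000125^(GP/1000)·(1−e^(−0.04t))/4.15;  IBU = (α/100)·m·U·1000/V;  BU:GU = IBU/GP
U = 1.65·0.000125^(76/1000)·(1−e^(−0.04·74))/4.15 = 0.1904
IBU = (11.5/100)·48·0.1904·1000/19.9 = 52.8176
BU:GU = 52.8176/76

0.6950


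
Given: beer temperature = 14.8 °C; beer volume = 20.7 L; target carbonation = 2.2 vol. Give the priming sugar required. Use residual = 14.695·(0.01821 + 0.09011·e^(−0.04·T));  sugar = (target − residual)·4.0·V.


residual = 14.695·(0.01821 + 0.09011·e^(−0.04·14.8)) = 1.0002
sugar = (2.2 − 1.0002)·4.0·20.7

99.3475 g


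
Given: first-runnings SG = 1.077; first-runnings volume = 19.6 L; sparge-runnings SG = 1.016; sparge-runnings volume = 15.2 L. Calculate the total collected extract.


total = Σ (SG_i − 1)·1000·V_i
first = (1.077 − 1)·1000·19.6 = 1509.2000
sparge = (1.016 − 1)·1000·15.2 = 243.2000
total = 1509.2000 + 243.2000

1752.4000 gravity·L


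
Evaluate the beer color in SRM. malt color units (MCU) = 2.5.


SRM = 1.4922 · MCU^0.6859
SRM = 1.4922 · 2.5^0.6859

2.7975 SRM


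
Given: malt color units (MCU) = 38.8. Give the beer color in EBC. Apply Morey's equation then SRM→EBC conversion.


SRM = 1.4922·MCU^0.6859;  EBC = SRM·1.97
SRM = 1.4922·38.8^0.6859 = 18.3488
EBC = 18.3488·1.97

36.1471 EBC


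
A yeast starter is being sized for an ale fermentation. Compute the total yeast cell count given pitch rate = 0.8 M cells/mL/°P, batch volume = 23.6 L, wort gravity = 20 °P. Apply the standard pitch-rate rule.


cells (billions) = rate · V_L · °P
cells = 0.8 · 23.6 · 20

377.6000 billion cells


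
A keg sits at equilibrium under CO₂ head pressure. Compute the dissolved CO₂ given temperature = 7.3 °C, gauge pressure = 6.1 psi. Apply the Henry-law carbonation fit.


vols = (P + 14.695)·(0.01821 + 0.09011·e^(−0.04·T))
vols = (6.1 + 14.695)·(0.01821 + 0.09011·e^(−0.04·7.3))

1.7780 volumes
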